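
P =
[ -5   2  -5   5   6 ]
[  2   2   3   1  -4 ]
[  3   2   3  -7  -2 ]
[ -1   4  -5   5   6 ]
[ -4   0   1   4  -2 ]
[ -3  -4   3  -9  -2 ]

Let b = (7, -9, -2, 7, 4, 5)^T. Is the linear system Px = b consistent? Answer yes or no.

Row reduce the augmented matrix [P | b].
R2 ← R2 + (2/5)·R1: [0, 14/5, 1, 3, -8/5, -31/5]
R3 ← R3 + (3/5)·R1: [0, 16/5, 0, -4, 8/5, 11/5]
R4 ← R4 − (1/5)·R1: [0, 18/5, -4, 4, 24/5, 28/5]
R5 ← R5 − (4/5)·R1: [0, -8/5, 5, 0, -34/5, -8/5]
R6 ← R6 − (3/5)·R1: [0, -26/5, 6, -12, -28/5, 4/5]
R3 ← R3 − (8/7)·R2: [0, 0, -8/7, -52/7, 24/7, 65/7]
R4 ← R4 − (9/7)·R2: [0, 0, -37/7, 1/7, 48/7, 95/7]
R5 ← R5 + (4/7)·R2: [0, 0, 39/7, 12/7, -54/7, -36/7]
R6 ← R6 + (13/7)·R2: [0, 0, 55/7, -45/7, -60/7, -75/7]
R4 ← R4 − (37/8)·R3: [0, 0, 0, 69/2, -9, -235/8]
R5 ← R5 + (39/8)·R3: [0, 0, 0, -69/2, 9, 321/8]
R6 ← R6 + (55/8)·R3: [0, 0, 0, -115/2, 15, 425/8]
R5 ← R5 + R4: [0, 0, 0, 0, 0, 43/4]
R6 ← R6 + (5/3)·R4: [0, 0, 0, 0, 0, 25/6]
R6 ← R6 − (50/129)·R5: [0, 0, 0, 0, 0, 0]
The echelon form has 5 nonzero rows; the last pivot sits in the augmented column, so rank(P) = 4 but rank([P|b]) = 5.
Since the ranks differ, the system is inconsistent.

no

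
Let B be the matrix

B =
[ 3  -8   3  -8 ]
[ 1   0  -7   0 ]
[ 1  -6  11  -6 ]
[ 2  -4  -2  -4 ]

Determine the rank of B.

Row reduce to echelon form.
R2 ← R2 − (1/3)·R1: [0, 8/3, -8, 8/3]
R3 ← R3 − (1/3)·R1: [0, -10/3, 10, -10/3]
R4 ← R4 − (2/3)·R1: [0, 4/3, -4, 4/3]
R3 ← R3 + (5/4)·R2: [0, 0, 0, 0]
R4 ← R4 − (1/2)·R2: [0, 0, 0, 0]
Echelon form has 2 nonzero rows, so rank(B) = 2.

2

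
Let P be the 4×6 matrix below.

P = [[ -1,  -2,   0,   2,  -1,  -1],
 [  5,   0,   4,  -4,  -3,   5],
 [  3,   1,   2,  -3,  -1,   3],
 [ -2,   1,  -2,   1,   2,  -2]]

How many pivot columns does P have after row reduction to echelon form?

Row reduce to echelon form.
R2 ← R2 + (5)·R1: [0, -10, 4, 6, -8, 0]
R3 ← R3 + (3)·R1: [0, -5, 2, 3, -4, 0]
R4 ← R4 − (2)·R1: [0, 5, -2, -3, 4, 0]
R3 ← R3 − (1/2)·R2: [0, 0, 0, 0, 0, 0]
R4 ← R4 + (1/2)·R2: [0, 0, 0, 0, 0, 0]
Echelon form has 2 nonzero rows, so rank(P) = 2.
Each nonzero row contributes one pivot column: 2 pivot columns.

2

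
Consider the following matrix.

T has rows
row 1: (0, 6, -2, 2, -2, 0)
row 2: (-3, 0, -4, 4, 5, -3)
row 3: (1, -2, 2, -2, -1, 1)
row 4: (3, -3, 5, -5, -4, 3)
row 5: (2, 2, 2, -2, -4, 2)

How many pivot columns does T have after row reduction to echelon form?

Row reduce to echelon form.
Swap R1 ↔ R2
R3 ← R3 + (1/3)·R1: [0, -2, 2/3, -2/3, 2/3, 0]
R4 ← R4 + R1: [0, -3, 1, -1, 1, 0]
R5 ← R5 + (2/3)·R1: [0, 2, -2/3, 2/3, -2/3, 0]
R3 ← R3 + (1/3)·R2: [0, 0, 0, 0, 0, 0]
R4 ← R4 + (1/2)·R2: [0, 0, 0, 0, 0, 0]
R5 ← R5 − (1/3)·R2: [0, 0, 0, 0, 0, 0]
Echelon form has 2 nonzero rows, so rank(T) = 2.
Each nonzero row contributes one pivot column: 2 pivot columns.

2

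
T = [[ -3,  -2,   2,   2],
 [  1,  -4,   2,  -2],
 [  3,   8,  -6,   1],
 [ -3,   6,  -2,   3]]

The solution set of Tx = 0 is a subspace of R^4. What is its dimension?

1

Row reduce to echelon form.
R2 ← R2 + (1/3)·R1: [0, -14/3, 8/3, -4/3]
R3 ← R3 + R1: [0, 6, -4, 3]
R4 ← R4 − R1: [0, 8, -4, 1]
R3 ← R3 + (9/7)·R2: [0, 0, -4/7, 9/7]
R4 ← R4 + (12/7)·R2: [0, 0, 4/7, -9/7]
R4 ← R4 + R3: [0, 0, 0, 0]
3 nonzero rows, so rank(T) = 3.
T has 4 columns; by rank–nullity, nullity = 4 − 3 = 1.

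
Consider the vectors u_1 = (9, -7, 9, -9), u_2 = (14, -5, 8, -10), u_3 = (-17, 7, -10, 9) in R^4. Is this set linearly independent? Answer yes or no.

Form the matrix with these vectors as rows and row reduce.
R2 ← R2 − (14/9)·R1: [0, 53/9, -6, 4]
R3 ← R3 + (17/9)·R1: [0, -56/9, 7, -8]
R3 ← R3 + (56/53)·R2: [0, 0, 35/53, -200/53]
3 nonzero rows, so the 3 vectors span a space of dimension 3.
Since 3 = 3, the vectors are linearly independent.

yes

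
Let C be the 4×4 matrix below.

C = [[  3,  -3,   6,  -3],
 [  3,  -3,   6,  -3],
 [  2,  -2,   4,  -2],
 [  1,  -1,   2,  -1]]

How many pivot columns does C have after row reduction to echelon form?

Row reduce to echelon form.
R2 ← R2 − R1: [0, 0, 0, 0]
R3 ← R3 − (2/3)·R1: [0, 0, 0, 0]
R4 ← R4 − (1/3)·R1: [0, 0, 0, 0]
Echelon form has 1 nonzero row, so rank(C) = 1.
Each nonzero row contributes one pivot column: 1 pivot columns.

1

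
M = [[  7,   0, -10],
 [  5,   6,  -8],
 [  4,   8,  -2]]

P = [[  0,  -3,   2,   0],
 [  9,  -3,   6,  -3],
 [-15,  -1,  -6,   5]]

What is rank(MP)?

First compute MP:
[[150, -11,  74, -50],
 [174, -25,  94, -58],
 [102, -34,  68, -34]]
Now row reduce the product.
R2 ← R2 − (29/25)·R1: [0, -306/25, 204/25, 0]
R3 ← R3 − (17/25)·R1: [0, -663/25, 442/25, 0]
R3 ← R3 − (13/6)·R2: [0, 0, 0, 0]
2 nonzero rows, so rank(MP) = 2.

2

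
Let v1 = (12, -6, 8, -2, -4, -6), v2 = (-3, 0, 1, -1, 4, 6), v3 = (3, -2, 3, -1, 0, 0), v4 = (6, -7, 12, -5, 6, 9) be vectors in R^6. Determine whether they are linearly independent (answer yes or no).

no

Form the matrix with these vectors as rows and row reduce.
R2 ← R2 + (1/4)·R1: [0, -3/2, 3, -3/2, 3, 9/2]
R3 ← R3 − (1/4)·R1: [0, -1/2, 1, -1/2, 1, 3/2]
R4 ← R4 − (1/2)·R1: [0, -4, 8, -4, 8, 12]
R3 ← R3 − (1/3)·R2: [0, 0, 0, 0, 0, 0]
R4 ← R4 − (8/3)·R2: [0, 0, 0, 0, 0, 0]
2 nonzero rows, so the 4 vectors span a space of dimension 2.
Since 2 < 4, the vectors are linearly dependent.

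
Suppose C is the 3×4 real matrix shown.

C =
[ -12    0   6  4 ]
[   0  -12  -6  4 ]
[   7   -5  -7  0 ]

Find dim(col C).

Row reduce to echelon form.
R3 ← R3 + (7/12)·R1: [0, -5, -7/2, 7/3]
R3 ← R3 − (5/12)·R2: [0, 0, -1, 2/3]
Echelon form has 3 nonzero rows, so rank(C) = 3.
The column space has dimension equal to the rank: 3.

3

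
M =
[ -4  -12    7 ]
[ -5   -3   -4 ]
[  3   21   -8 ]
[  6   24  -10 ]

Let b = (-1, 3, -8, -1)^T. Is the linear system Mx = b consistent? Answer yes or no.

Row reduce the augmented matrix [M | b].
R2 ← R2 − (5/4)·R1: [0, 12, -51/4, 17/4]
R3 ← R3 + (3/4)·R1: [0, 12, -11/4, -35/4]
R4 ← R4 + (3/2)·R1: [0, 6, 1/2, -5/2]
R3 ← R3 − R2: [0, 0, 10, -13]
R4 ← R4 − (1/2)·R2: [0, 0, 55/8, -37/8]
R4 ← R4 − (11/16)·R3: [0, 0, 0, 69/16]
The echelon form has 4 nonzero rows; the last pivot sits in the augmented column, so rank(M) = 3 but rank([M|b]) = 4.
Since the ranks differ, the system is inconsistent.

no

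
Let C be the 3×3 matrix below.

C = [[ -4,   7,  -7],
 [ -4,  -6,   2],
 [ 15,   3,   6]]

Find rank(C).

Row reduce to echelon form.
R2 ← R2 − R1: [0, -13, 9]
R3 ← R3 + (15/4)·R1: [0, 117/4, -81/4]
R3 ← R3 + (9/4)·R2: [0, 0, 0]
Echelon form has 2 nonzero rows, so rank(C) = 2.

2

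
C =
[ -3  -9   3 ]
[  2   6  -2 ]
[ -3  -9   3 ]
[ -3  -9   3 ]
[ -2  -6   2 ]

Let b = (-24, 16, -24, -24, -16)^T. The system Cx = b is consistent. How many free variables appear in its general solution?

2

Row reduce the augmented matrix [C | b].
R2 ← R2 + (2/3)·R1: [0, 0, 0, 0]
R3 ← R3 − R1: [0, 0, 0, 0]
R4 ← R4 − R1: [0, 0, 0, 0]
R5 ← R5 − (2/3)·R1: [0, 0, 0, 0]
The echelon form has 1 nonzero rows, and every pivot lies in the first 3 columns, so rank(C) = rank([C|b]) = 1.
The system is consistent.
Free variables = (unknowns) − (rank) = 3 − 1 = 2.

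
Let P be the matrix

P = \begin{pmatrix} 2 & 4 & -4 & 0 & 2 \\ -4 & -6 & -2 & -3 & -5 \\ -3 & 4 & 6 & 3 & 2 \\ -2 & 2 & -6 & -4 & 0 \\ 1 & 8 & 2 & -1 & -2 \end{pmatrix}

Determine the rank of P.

Row reduce to echelon form.
R2 ← R2 + (2)·R1: [0, 2, -10, -3, -1]
R3 ← R3 + (3/2)·R1: [0, 10, 0, 3, 5]
R4 ← R4 + R1: [0, 6, -10, -4, 2]
R5 ← R5 − (1/2)·R1: [0, 6, 4, -1, -3]
R3 ← R3 − (5)·R2: [0, 0, 50, 18, 10]
R4 ← R4 − (3)·R2: [0, 0, 20, 5, 5]
R5 ← R5 − (3)·R2: [0, 0, 34, 8, 0]
R4 ← R4 − (2/5)·R3: [0, 0, 0, -11/5, 1]
R5 ← R5 − (17/25)·R3: [0, 0, 0, -106/25, -34/5]
R5 ← R5 − (106/55)·R4: [0, 0, 0, 0, -96/11]
Echelon form has 5 nonzero rows, so rank(P) = 5.

5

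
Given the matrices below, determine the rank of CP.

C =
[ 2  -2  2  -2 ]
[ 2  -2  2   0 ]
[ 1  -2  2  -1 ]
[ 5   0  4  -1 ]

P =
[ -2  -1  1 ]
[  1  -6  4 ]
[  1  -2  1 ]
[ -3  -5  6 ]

3

First compute CP:
[[  2,  16, -16],
 [ -4,   6,  -4],
 [  1,  12, -11],
 [ -3,  -8,   3]]
Now row reduce the product.
R2 ← R2 + (2)·R1: [0, 38, -36]
R3 ← R3 − (1/2)·R1: [0, 4, -3]
R4 ← R4 + (3/2)·R1: [0, 16, -21]
R3 ← R3 − (2/19)·R2: [0, 0, 15/19]
R4 ← R4 − (8/19)·R2: [0, 0, -111/19]
R4 ← R4 + (37/5)·R3: [0, 0, 0]
3 nonzero rows, so rank(CP) = 3.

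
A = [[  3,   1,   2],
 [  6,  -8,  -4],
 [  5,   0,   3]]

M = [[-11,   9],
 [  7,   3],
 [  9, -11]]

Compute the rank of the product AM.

2

First compute AM:
[[ -8,   8],
 [-158,  74],
 [-28,  12]]
Now row reduce the product.
R2 ← R2 − (79/4)·R1: [0, -84]
R3 ← R3 − (7/2)·R1: [0, -16]
R3 ← R3 − (4/21)·R2: [0, 0]
2 nonzero rows, so rank(AM) = 2.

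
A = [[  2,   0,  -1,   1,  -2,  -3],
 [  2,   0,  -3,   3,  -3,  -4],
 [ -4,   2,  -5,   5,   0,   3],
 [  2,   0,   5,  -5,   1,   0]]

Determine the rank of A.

Row reduce to echelon form.
R2 ← R2 − R1: [0, 0, -2, 2, -1, -1]
R3 ← R3 + (2)·R1: [0, 2, -7, 7, -4, -3]
R4 ← R4 − R1: [0, 0, 6, -6, 3, 3]
Swap R2 ↔ R3
R4 ← R4 + (3)·R3: [0, 0, 0, 0, 0, 0]
Echelon form has 3 nonzero rows, so rank(A) = 3.

3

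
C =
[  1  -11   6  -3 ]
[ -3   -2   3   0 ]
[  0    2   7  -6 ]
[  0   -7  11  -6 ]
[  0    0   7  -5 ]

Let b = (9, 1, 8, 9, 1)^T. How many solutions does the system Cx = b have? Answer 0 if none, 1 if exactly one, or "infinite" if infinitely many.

Row reduce the augmented matrix [C | b].
R2 ← R2 + (3)·R1: [0, -35, 21, -9, 28]
R3 ← R3 + (2/35)·R2: [0, 0, 41/5, -228/35, 48/5]
R4 ← R4 − (1/5)·R2: [0, 0, 34/5, -21/5, 17/5]
R4 ← R4 − (34/41)·R3: [0, 0, 0, 345/287, -187/41]
R5 ← R5 − (35/41)·R3: [0, 0, 0, 23/41, -295/41]
R5 ← R5 − (7/15)·R4: [0, 0, 0, 0, -76/15]
The echelon form has 5 nonzero rows; the last pivot sits in the augmented column, so rank(C) = 4 but rank([C|b]) = 5.
Since the ranks differ, the system is inconsistent.
It has no solutions.

0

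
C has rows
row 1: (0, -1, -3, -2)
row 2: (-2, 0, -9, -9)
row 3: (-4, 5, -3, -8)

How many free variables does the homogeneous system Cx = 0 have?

Row reduce to echelon form.
Swap R1 ↔ R2
R3 ← R3 − (2)·R1: [0, 5, 15, 10]
R3 ← R3 + (5)·R2: [0, 0, 0, 0]
2 nonzero rows, so rank(C) = 2.
C has 4 columns; by rank–nullity, nullity = 4 − 2 = 2.

2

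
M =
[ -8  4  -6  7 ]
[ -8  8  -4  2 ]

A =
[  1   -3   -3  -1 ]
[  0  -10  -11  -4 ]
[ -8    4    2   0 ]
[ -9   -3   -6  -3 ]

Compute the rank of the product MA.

2

First compute MA:
[[-23, -61, -74, -29],
 [  6, -78, -84, -30]]
Now row reduce the product.
R2 ← R2 + (6/23)·R1: [0, -2160/23, -2376/23, -864/23]
2 nonzero rows, so rank(MA) = 2.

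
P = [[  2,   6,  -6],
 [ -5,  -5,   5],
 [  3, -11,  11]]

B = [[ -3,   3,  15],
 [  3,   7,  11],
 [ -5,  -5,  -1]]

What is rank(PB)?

2

First compute PB:
[[ 42,  78, 102],
 [-25, -75, -135],
 [-97, -123, -87]]
Now row reduce the product.
R2 ← R2 + (25/42)·R1: [0, -200/7, -520/7]
R3 ← R3 + (97/42)·R1: [0, 400/7, 1040/7]
R3 ← R3 + (2)·R2: [0, 0, 0]
2 nonzero rows, so rank(PB) = 2.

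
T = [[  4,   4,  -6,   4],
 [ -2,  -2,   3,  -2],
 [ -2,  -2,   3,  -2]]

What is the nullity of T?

Row reduce to echelon form.
R2 ← R2 + (1/2)·R1: [0, 0, 0, 0]
R3 ← R3 + (1/2)·R1: [0, 0, 0, 0]
1 nonzero row, so rank(T) = 1.
T has 4 columns; by rank–nullity, nullity = 4 − 1 = 3.

3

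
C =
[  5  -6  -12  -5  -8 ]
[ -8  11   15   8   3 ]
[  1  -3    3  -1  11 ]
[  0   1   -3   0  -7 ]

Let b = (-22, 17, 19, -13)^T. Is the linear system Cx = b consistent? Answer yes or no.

Row reduce the augmented matrix [C | b].
R2 ← R2 + (8/5)·R1: [0, 7/5, -21/5, 0, -49/5, -91/5]
R3 ← R3 − (1/5)·R1: [0, -9/5, 27/5, 0, 63/5, 117/5]
R3 ← R3 + (9/7)·R2: [0, 0, 0, 0, 0, 0]
R4 ← R4 − (5/7)·R2: [0, 0, 0, 0, 0, 0]
The echelon form has 2 nonzero rows, and every pivot lies in the first 5 columns, so rank(C) = rank([C|b]) = 2.
The system is consistent.

yes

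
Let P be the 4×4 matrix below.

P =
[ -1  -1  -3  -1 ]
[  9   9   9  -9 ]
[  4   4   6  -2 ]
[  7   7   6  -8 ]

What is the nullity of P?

2

Row reduce to echelon form.
R2 ← R2 + (9)·R1: [0, 0, -18, -18]
R3 ← R3 + (4)·R1: [0, 0, -6, -6]
R4 ← R4 + (7)·R1: [0, 0, -15, -15]
R3 ← R3 − (1/3)·R2: [0, 0, 0, 0]
R4 ← R4 − (5/6)·R2: [0, 0, 0, 0]
2 nonzero rows, so rank(P) = 2.
P has 4 columns; by rank–nullity, nullity = 4 − 2 = 2.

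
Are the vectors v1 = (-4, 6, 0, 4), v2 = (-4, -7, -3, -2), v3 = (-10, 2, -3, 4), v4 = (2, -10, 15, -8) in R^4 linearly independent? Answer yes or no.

no

Form the matrix with these vectors as rows and row reduce.
R2 ← R2 − R1: [0, -13, -3, -6]
R3 ← R3 − (5/2)·R1: [0, -13, -3, -6]
R4 ← R4 + (1/2)·R1: [0, -7, 15, -6]
R3 ← R3 − R2: [0, 0, 0, 0]
R4 ← R4 − (7/13)·R2: [0, 0, 216/13, -36/13]
Swap R3 ↔ R4
3 nonzero rows, so the 4 vectors span a space of dimension 3.
Since 3 < 4, the vectors are linearly dependent.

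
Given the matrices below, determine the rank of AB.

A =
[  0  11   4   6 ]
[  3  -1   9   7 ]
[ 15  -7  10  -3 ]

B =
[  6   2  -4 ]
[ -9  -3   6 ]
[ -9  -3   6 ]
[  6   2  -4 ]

First compute AB:
[[-99, -33,  66],
 [-12,  -4,   8],
 [ 45,  15, -30]]
Now row reduce the product.
R2 ← R2 − (4/33)·R1: [0, 0, 0]
R3 ← R3 + (5/11)·R1: [0, 0, 0]
1 nonzero row, so rank(AB) = 1.

1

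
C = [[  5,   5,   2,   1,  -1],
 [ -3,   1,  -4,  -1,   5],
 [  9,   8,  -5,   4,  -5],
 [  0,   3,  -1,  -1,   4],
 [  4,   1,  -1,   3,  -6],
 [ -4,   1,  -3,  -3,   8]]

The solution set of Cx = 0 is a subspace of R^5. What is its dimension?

1

Row reduce to echelon form.
R2 ← R2 + (3/5)·R1: [0, 4, -14/5, -2/5, 22/5]
R3 ← R3 − (9/5)·R1: [0, -1, -43/5, 11/5, -16/5]
R5 ← R5 − (4/5)·R1: [0, -3, -13/5, 11/5, -26/5]
R6 ← R6 + (4/5)·R1: [0, 5, -7/5, -11/5, 36/5]
R3 ← R3 + (1/4)·R2: [0, 0, -93/10, 21/10, -21/10]
R4 ← R4 − (3/4)·R2: [0, 0, 11/10, -7/10, 7/10]
R5 ← R5 + (3/4)·R2: [0, 0, -47/10, 19/10, -19/10]
R6 ← R6 − (5/4)·R2: [0, 0, 21/10, -17/10, 17/10]
R4 ← R4 + (11/93)·R3: [0, 0, 0, -14/31, 14/31]
R5 ← R5 − (47/93)·R3: [0, 0, 0, 26/31, -26/31]
R6 ← R6 + (7/31)·R3: [0, 0, 0, -38/31, 38/31]
R5 ← R5 + (13/7)·R4: [0, 0, 0, 0, 0]
R6 ← R6 − (19/7)·R4: [0, 0, 0, 0, 0]
4 nonzero rows, so rank(C) = 4.
C has 5 columns; by rank–nullity, nullity = 5 − 4 = 1.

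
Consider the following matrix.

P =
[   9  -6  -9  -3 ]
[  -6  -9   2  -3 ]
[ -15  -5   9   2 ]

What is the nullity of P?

Row reduce to echelon form.
R2 ← R2 + (2/3)·R1: [0, -13, -4, -5]
R3 ← R3 + (5/3)·R1: [0, -15, -6, -3]
R3 ← R3 − (15/13)·R2: [0, 0, -18/13, 36/13]
3 nonzero rows, so rank(P) = 3.
P has 4 columns; by rank–nullity, nullity = 4 − 3 = 1.

1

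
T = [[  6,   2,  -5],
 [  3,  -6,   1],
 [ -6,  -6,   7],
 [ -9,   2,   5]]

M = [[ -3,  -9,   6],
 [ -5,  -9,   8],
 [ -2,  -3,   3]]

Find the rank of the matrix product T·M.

First compute TM:
[[-18, -57,  37],
 [ 19,  24, -27],
 [ 34,  87, -63],
 [  7,  48, -23]]
Now row reduce the product.
R2 ← R2 + (19/18)·R1: [0, -217/6, 217/18]
R3 ← R3 + (17/9)·R1: [0, -62/3, 62/9]
R4 ← R4 + (7/18)·R1: [0, 155/6, -155/18]
R3 ← R3 − (4/7)·R2: [0, 0, 0]
R4 ← R4 + (5/7)·R2: [0, 0, 0]
2 nonzero rows, so rank(TM) = 2.

2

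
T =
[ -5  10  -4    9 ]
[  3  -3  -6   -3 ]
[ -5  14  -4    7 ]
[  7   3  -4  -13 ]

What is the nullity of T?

0

Row reduce to echelon form.
R2 ← R2 + (3/5)·R1: [0, 3, -42/5, 12/5]
R3 ← R3 − R1: [0, 4, 0, -2]
R4 ← R4 + (7/5)·R1: [0, 17, -48/5, -2/5]
R3 ← R3 − (4/3)·R2: [0, 0, 56/5, -26/5]
R4 ← R4 − (17/3)·R2: [0, 0, 38, -14]
R4 ← R4 − (95/28)·R3: [0, 0, 0, 51/14]
4 nonzero rows, so rank(T) = 4.
T has 4 columns; by rank–nullity, nullity = 4 − 4 = 0.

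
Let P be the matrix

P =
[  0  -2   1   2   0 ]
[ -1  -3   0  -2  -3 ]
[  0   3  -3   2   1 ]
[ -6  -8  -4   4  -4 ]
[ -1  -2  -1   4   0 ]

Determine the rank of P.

Row reduce to echelon form.
Swap R1 ↔ R2
R4 ← R4 − (6)·R1: [0, 10, -4, 16, 14]
R5 ← R5 − R1: [0, 1, -1, 6, 3]
R3 ← R3 + (3/2)·R2: [0, 0, -3/2, 5, 1]
R4 ← R4 + (5)·R2: [0, 0, 1, 26, 14]
R5 ← R5 + (1/2)·R2: [0, 0, -1/2, 7, 3]
R4 ← R4 + (2/3)·R3: [0, 0, 0, 88/3, 44/3]
R5 ← R5 − (1/3)·R3: [0, 0, 0, 16/3, 8/3]
R5 ← R5 − (2/11)·R4: [0, 0, 0, 0, 0]
Echelon form has 4 nonzero rows, so rank(P) = 4.

4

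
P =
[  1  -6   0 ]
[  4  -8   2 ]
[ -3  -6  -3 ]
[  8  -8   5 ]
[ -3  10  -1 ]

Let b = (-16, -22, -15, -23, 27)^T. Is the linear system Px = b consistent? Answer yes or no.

Row reduce the augmented matrix [P | b].
R2 ← R2 − (4)·R1: [0, 16, 2, 42]
R3 ← R3 + (3)·R1: [0, -24, -3, -63]
R4 ← R4 − (8)·R1: [0, 40, 5, 105]
R5 ← R5 + (3)·R1: [0, -8, -1, -21]
R3 ← R3 + (3/2)·R2: [0, 0, 0, 0]
R4 ← R4 − (5/2)·R2: [0, 0, 0, 0]
R5 ← R5 + (1/2)·R2: [0, 0, 0, 0]
The echelon form has 2 nonzero rows, and every pivot lies in the first 3 columns, so rank(P) = rank([P|b]) = 2.
The system is consistent.

yes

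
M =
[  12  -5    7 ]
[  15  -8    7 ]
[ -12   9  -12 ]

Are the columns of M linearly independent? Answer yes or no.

Row reduce M to echelon form.
R2 ← R2 − (5/4)·R1: [0, -7/4, -7/4]
R3 ← R3 + R1: [0, 4, -5]
R3 ← R3 + (16/7)·R2: [0, 0, -9]
3 pivots among 3 columns.
Every column is a pivot column, so the columns are linearly independent.

yes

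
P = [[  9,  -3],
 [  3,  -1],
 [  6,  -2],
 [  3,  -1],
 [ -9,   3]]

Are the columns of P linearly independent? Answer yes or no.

Row reduce P to echelon form.
R2 ← R2 − (1/3)·R1: [0, 0]
R3 ← R3 − (2/3)·R1: [0, 0]
R4 ← R4 − (1/3)·R1: [0, 0]
R5 ← R5 + R1: [0, 0]
1 pivot among 2 columns.
Only 1 < 2 pivot columns, so the columns are linearly dependent.

no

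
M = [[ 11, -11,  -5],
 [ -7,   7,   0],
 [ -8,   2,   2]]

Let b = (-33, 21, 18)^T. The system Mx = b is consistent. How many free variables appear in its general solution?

Row reduce the augmented matrix [M | b].
R2 ← R2 + (7/11)·R1: [0, 0, -35/11, 0]
R3 ← R3 + (8/11)·R1: [0, -6, -18/11, -6]
Swap R2 ↔ R3
The echelon form has 3 nonzero rows, and every pivot lies in the first 3 columns, so rank(M) = rank([M|b]) = 3.
The system is consistent.
Free variables = (unknowns) − (rank) = 3 − 3 = 0.

0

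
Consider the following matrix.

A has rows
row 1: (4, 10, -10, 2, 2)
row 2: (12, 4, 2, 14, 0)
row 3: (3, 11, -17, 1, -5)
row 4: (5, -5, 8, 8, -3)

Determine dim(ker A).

2

Row reduce to echelon form.
R2 ← R2 − (3)·R1: [0, -26, 32, 8, -6]
R3 ← R3 − (3/4)·R1: [0, 7/2, -19/2, -1/2, -13/2]
R4 ← R4 − (5/4)·R1: [0, -35/2, 41/2, 11/2, -11/2]
R3 ← R3 + (7/52)·R2: [0, 0, -135/26, 15/26, -95/13]
R4 ← R4 − (35/52)·R2: [0, 0, -27/26, 3/26, -19/13]
R4 ← R4 − (1/5)·R3: [0, 0, 0, 0, 0]
3 nonzero rows, so rank(A) = 3.
A has 5 columns; by rank–nullity, nullity = 5 − 3 = 2.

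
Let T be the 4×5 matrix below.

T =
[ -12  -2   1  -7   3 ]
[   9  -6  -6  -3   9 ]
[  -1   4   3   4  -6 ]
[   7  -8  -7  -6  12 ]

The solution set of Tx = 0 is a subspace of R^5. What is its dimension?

3

Row reduce to echelon form.
R2 ← R2 + (3/4)·R1: [0, -15/2, -21/4, -33/4, 45/4]
R3 ← R3 − (1/12)·R1: [0, 25/6, 35/12, 55/12, -25/4]
R4 ← R4 + (7/12)·R1: [0, -55/6, -77/12, -121/12, 55/4]
R3 ← R3 + (5/9)·R2: [0, 0, 0, 0, 0]
R4 ← R4 − (11/9)·R2: [0, 0, 0, 0, 0]
2 nonzero rows, so rank(T) = 2.
T has 5 columns; by rank–nullity, nullity = 5 − 2 = 3.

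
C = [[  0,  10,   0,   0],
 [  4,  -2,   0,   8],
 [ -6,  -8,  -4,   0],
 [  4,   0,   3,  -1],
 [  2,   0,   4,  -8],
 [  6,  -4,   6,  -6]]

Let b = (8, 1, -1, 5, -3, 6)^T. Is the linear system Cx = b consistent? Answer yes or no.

no

Row reduce the augmented matrix [C | b].
Swap R1 ↔ R2
R3 ← R3 + (3/2)·R1: [0, -11, -4, 12, 1/2]
R4 ← R4 − R1: [0, 2, 3, -9, 4]
R5 ← R5 − (1/2)·R1: [0, 1, 4, -12, -7/2]
R6 ← R6 − (3/2)·R1: [0, -1, 6, -18, 9/2]
R3 ← R3 + (11/10)·R2: [0, 0, -4, 12, 93/10]
R4 ← R4 − (1/5)·R2: [0, 0, 3, -9, 12/5]
R5 ← R5 − (1/10)·R2: [0, 0, 4, -12, -43/10]
R6 ← R6 + (1/10)·R2: [0, 0, 6, -18, 53/10]
R4 ← R4 + (3/4)·R3: [0, 0, 0, 0, 75/8]
R5 ← R5 + R3: [0, 0, 0, 0, 5]
R6 ← R6 + (3/2)·R3: [0, 0, 0, 0, 77/4]
R5 ← R5 − (8/15)·R4: [0, 0, 0, 0, 0]
R6 ← R6 − (154/75)·R4: [0, 0, 0, 0, 0]
The echelon form has 4 nonzero rows; the last pivot sits in the augmented column, so rank(C) = 3 but rank([C|b]) = 4.
Since the ranks differ, the system is inconsistent.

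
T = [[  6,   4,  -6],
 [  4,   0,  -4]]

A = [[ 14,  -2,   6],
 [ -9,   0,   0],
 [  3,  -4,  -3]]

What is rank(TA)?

2

First compute TA:
[[ 30,  12,  54],
 [ 44,   8,  36]]
Now row reduce the product.
R2 ← R2 − (22/15)·R1: [0, -48/5, -216/5]
2 nonzero rows, so rank(TA) = 2.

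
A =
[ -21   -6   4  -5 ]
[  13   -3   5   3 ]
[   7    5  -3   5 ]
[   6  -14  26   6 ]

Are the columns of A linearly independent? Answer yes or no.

Row reduce A to echelon form.
R2 ← R2 + (13/21)·R1: [0, -47/7, 157/21, -2/21]
R3 ← R3 + (1/3)·R1: [0, 3, -5/3, 10/3]
R4 ← R4 + (2/7)·R1: [0, -110/7, 190/7, 32/7]
R3 ← R3 + (21/47)·R2: [0, 0, 236/141, 464/141]
R4 ← R4 − (110/47)·R2: [0, 0, 1360/141, 676/141]
R4 ← R4 − (340/59)·R3: [0, 0, 0, -836/59]
4 pivots among 4 columns.
Every column is a pivot column, so the columns are linearly independent.

yes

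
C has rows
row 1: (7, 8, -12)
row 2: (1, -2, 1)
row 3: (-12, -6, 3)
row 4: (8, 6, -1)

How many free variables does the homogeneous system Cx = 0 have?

Row reduce to echelon form.
R2 ← R2 − (1/7)·R1: [0, -22/7, 19/7]
R3 ← R3 + (12/7)·R1: [0, 54/7, -123/7]
R4 ← R4 − (8/7)·R1: [0, -22/7, 89/7]
R3 ← R3 + (27/11)·R2: [0, 0, -120/11]
R4 ← R4 − R2: [0, 0, 10]
R4 ← R4 + (11/12)·R3: [0, 0, 0]
3 nonzero rows, so rank(C) = 3.
C has 3 columns; by rank–nullity, nullity = 3 − 3 = 0.

0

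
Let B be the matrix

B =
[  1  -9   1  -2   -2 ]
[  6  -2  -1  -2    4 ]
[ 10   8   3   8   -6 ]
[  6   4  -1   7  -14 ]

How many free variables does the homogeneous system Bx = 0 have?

1

Row reduce to echelon form.
R2 ← R2 − (6)·R1: [0, 52, -7, 10, 16]
R3 ← R3 − (10)·R1: [0, 98, -7, 28, 14]
R4 ← R4 − (6)·R1: [0, 58, -7, 19, -2]
R3 ← R3 − (49/26)·R2: [0, 0, 161/26, 119/13, -210/13]
R4 ← R4 − (29/26)·R2: [0, 0, 21/26, 102/13, -258/13]
R4 ← R4 − (3/23)·R3: [0, 0, 0, 153/23, -408/23]
4 nonzero rows, so rank(B) = 4.
B has 5 columns; by rank–nullity, nullity = 5 − 4 = 1.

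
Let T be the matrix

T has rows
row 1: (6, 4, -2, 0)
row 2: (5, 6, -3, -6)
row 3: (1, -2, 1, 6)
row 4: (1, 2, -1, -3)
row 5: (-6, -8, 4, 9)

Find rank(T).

Row reduce to echelon form.
R2 ← R2 − (5/6)·R1: [0, 8/3, -4/3, -6]
R3 ← R3 − (1/6)·R1: [0, -8/3, 4/3, 6]
R4 ← R4 − (1/6)·R1: [0, 4/3, -2/3, -3]
R5 ← R5 + R1: [0, -4, 2, 9]
R3 ← R3 + R2: [0, 0, 0, 0]
R4 ← R4 − (1/2)·R2: [0, 0, 0, 0]
R5 ← R5 + (3/2)·R2: [0, 0, 0, 0]
Echelon form has 2 nonzero rows, so rank(T) = 2.

2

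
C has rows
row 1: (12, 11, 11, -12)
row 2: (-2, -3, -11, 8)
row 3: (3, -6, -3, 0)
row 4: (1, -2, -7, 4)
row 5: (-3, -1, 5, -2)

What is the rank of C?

3

Row reduce to echelon form.
R2 ← R2 + (1/6)·R1: [0, -7/6, -55/6, 6]
R3 ← R3 − (1/4)·R1: [0, -35/4, -23/4, 3]
R4 ← R4 − (1/12)·R1: [0, -35/12, -95/12, 5]
R5 ← R5 + (1/4)·R1: [0, 7/4, 31/4, -5]
R3 ← R3 − (15/2)·R2: [0, 0, 63, -42]
R4 ← R4 − (5/2)·R2: [0, 0, 15, -10]
R5 ← R5 + (3/2)·R2: [0, 0, -6, 4]
R4 ← R4 − (5/21)·R3: [0, 0, 0, 0]
R5 ← R5 + (2/21)·R3: [0, 0, 0, 0]
Echelon form has 3 nonzero rows, so rank(C) = 3.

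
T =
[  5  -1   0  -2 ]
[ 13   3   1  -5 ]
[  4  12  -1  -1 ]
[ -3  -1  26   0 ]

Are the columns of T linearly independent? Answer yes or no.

Row reduce T to echelon form.
R2 ← R2 − (13/5)·R1: [0, 28/5, 1, 1/5]
R3 ← R3 − (4/5)·R1: [0, 64/5, -1, 3/5]
R4 ← R4 + (3/5)·R1: [0, -8/5, 26, -6/5]
R3 ← R3 − (16/7)·R2: [0, 0, -23/7, 1/7]
R4 ← R4 + (2/7)·R2: [0, 0, 184/7, -8/7]
R4 ← R4 + (8)·R3: [0, 0, 0, 0]
3 pivots among 4 columns.
Only 3 < 4 pivot columns, so the columns are linearly dependent.

no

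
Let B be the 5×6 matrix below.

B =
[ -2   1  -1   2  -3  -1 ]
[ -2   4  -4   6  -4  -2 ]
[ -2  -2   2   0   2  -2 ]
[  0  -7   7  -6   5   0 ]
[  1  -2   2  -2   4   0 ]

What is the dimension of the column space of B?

Row reduce to echelon form.
R2 ← R2 − R1: [0, 3, -3, 4, -1, -1]
R3 ← R3 − R1: [0, -3, 3, -2, 5, -1]
R5 ← R5 + (1/2)·R1: [0, -3/2, 3/2, -1, 5/2, -1/2]
R3 ← R3 + R2: [0, 0, 0, 2, 4, -2]
R4 ← R4 + (7/3)·R2: [0, 0, 0, 10/3, 8/3, -7/3]
R5 ← R5 + (1/2)·R2: [0, 0, 0, 1, 2, -1]
R4 ← R4 − (5/3)·R3: [0, 0, 0, 0, -4, 1]
R5 ← R5 − (1/2)·R3: [0, 0, 0, 0, 0, 0]
Echelon form has 4 nonzero rows, so rank(B) = 4.
The column space has dimension equal to the rank: 4.

4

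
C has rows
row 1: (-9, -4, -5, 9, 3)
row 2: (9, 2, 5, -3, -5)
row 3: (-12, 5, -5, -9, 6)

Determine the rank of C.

Row reduce to echelon form.
R2 ← R2 + R1: [0, -2, 0, 6, -2]
R3 ← R3 − (4/3)·R1: [0, 31/3, 5/3, -21, 2]
R3 ← R3 + (31/6)·R2: [0, 0, 5/3, 10, -25/3]
Echelon form has 3 nonzero rows, so rank(C) = 3.

3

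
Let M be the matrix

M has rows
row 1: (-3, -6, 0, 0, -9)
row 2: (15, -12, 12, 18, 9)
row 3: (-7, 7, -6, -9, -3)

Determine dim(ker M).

3

Row reduce to echelon form.
R2 ← R2 + (5)·R1: [0, -42, 12, 18, -36]
R3 ← R3 − (7/3)·R1: [0, 21, -6, -9, 18]
R3 ← R3 + (1/2)·R2: [0, 0, 0, 0, 0]
2 nonzero rows, so rank(M) = 2.
M has 5 columns; by rank–nullity, nullity = 5 − 2 = 3.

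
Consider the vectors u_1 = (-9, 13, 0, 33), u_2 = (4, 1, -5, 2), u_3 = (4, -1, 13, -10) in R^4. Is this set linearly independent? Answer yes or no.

Form the matrix with these vectors as rows and row reduce.
R2 ← R2 + (4/9)·R1: [0, 61/9, -5, 50/3]
R3 ← R3 + (4/9)·R1: [0, 43/9, 13, 14/3]
R3 ← R3 − (43/61)·R2: [0, 0, 1008/61, -432/61]
3 nonzero rows, so the 3 vectors span a space of dimension 3.
Since 3 = 3, the vectors are linearly independent.

yes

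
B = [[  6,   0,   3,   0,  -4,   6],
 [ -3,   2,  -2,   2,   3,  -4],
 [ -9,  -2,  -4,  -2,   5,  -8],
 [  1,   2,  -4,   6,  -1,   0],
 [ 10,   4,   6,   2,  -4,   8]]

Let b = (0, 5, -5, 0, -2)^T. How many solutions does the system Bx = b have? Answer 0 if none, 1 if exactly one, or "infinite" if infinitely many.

0

Row reduce the augmented matrix [B | b].
R2 ← R2 + (1/2)·R1: [0, 2, -1/2, 2, 1, -1, 5]
R3 ← R3 + (3/2)·R1: [0, -2, 1/2, -2, -1, 1, -5]
R4 ← R4 − (1/6)·R1: [0, 2, -9/2, 6, -1/3, -1, 0]
R5 ← R5 − (5/3)·R1: [0, 4, 1, 2, 8/3, -2, -2]
R3 ← R3 + R2: [0, 0, 0, 0, 0, 0, 0]
R4 ← R4 − R2: [0, 0, -4, 4, -4/3, 0, -5]
R5 ← R5 − (2)·R2: [0, 0, 2, -2, 2/3, 0, -12]
Swap R3 ↔ R4
R5 ← R5 + (1/2)·R3: [0, 0, 0, 0, 0, 0, -29/2]
Swap R4 ↔ R5
The echelon form has 4 nonzero rows; the last pivot sits in the augmented column, so rank(B) = 3 but rank([B|b]) = 4.
Since the ranks differ, the system is inconsistent.
It has no solutions.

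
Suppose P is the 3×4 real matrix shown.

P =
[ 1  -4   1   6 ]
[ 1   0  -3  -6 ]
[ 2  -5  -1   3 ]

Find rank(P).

Row reduce to echelon form.
R2 ← R2 − R1: [0, 4, -4, -12]
R3 ← R3 − (2)·R1: [0, 3, -3, -9]
R3 ← R3 − (3/4)·R2: [0, 0, 0, 0]
Echelon form has 2 nonzero rows, so rank(P) = 2.

2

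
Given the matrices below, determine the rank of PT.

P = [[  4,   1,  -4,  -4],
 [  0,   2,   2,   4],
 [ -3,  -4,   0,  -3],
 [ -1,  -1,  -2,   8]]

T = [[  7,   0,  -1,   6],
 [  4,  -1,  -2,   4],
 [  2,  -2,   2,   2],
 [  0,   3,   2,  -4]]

First compute PT:
[[ 24,  -5, -22,  36],
 [ 12,   6,   8,  -4],
 [-37,  -5,   5, -22],
 [-15,  29,  15, -46]]
Now row reduce the product.
R2 ← R2 − (1/2)·R1: [0, 17/2, 19, -22]
R3 ← R3 + (37/24)·R1: [0, -305/24, -347/12, 67/2]
R4 ← R4 + (5/8)·R1: [0, 207/8, 5/4, -47/2]
R3 ← R3 + (305/204)·R2: [0, 0, -26/51, 31/51]
R4 ← R4 − (207/68)·R2: [0, 0, -962/17, 739/17]
R4 ← R4 − (111)·R3: [0, 0, 0, -24]
4 nonzero rows, so rank(PT) = 4.

4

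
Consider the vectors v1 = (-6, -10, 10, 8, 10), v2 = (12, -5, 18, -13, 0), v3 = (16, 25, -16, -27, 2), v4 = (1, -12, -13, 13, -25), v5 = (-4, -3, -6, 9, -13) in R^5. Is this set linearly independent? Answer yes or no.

Form the matrix with these vectors as rows and row reduce.
R2 ← R2 + (2)·R1: [0, -25, 38, 3, 20]
R3 ← R3 + (8/3)·R1: [0, -5/3, 32/3, -17/3, 86/3]
R4 ← R4 + (1/6)·R1: [0, -41/3, -34/3, 43/3, -70/3]
R5 ← R5 − (2/3)·R1: [0, 11/3, -38/3, 11/3, -59/3]
R3 ← R3 − (1/15)·R2: [0, 0, 122/15, -88/15, 82/3]
R4 ← R4 − (41/75)·R2: [0, 0, -2408/75, 952/75, -514/15]
R5 ← R5 + (11/75)·R2: [0, 0, -532/75, 308/75, -251/15]
R4 ← R4 + (1204/305)·R3: [0, 0, 0, -3192/305, 22458/305]
R5 ← R5 + (266/305)·R3: [0, 0, 0, -308/305, 2167/305]
R5 ← R5 − (11/114)·R4: [0, 0, 0, 0, 0]
4 nonzero rows, so the 5 vectors span a space of dimension 4.
Since 4 < 5, the vectors are linearly dependent.

no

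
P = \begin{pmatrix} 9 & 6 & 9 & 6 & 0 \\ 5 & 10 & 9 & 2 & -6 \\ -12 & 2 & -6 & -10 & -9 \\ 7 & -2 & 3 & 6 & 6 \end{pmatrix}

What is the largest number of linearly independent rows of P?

Row reduce to echelon form.
R2 ← R2 − (5/9)·R1: [0, 20/3, 4, -4/3, -6]
R3 ← R3 + (4/3)·R1: [0, 10, 6, -2, -9]
R4 ← R4 − (7/9)·R1: [0, -20/3, -4, 4/3, 6]
R3 ← R3 − (3/2)·R2: [0, 0, 0, 0, 0]
R4 ← R4 + R2: [0, 0, 0, 0, 0]
Echelon form has 2 nonzero rows, so rank(P) = 2.
The rank gives the maximum number of linearly independent rows: 2.

2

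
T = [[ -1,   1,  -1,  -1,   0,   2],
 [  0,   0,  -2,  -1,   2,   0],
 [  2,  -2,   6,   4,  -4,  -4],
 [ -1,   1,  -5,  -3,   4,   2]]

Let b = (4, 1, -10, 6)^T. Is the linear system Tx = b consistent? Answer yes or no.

yes

Row reduce the augmented matrix [T | b].
R3 ← R3 + (2)·R1: [0, 0, 4, 2, -4, 0, -2]
R4 ← R4 − R1: [0, 0, -4, -2, 4, 0, 2]
R3 ← R3 + (2)·R2: [0, 0, 0, 0, 0, 0, 0]
R4 ← R4 − (2)·R2: [0, 0, 0, 0, 0, 0, 0]
The echelon form has 2 nonzero rows, and every pivot lies in the first 6 columns, so rank(T) = rank([T|b]) = 2.
The system is consistent.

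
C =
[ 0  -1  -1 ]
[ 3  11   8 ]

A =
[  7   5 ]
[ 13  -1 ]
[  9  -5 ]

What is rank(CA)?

2

First compute CA:
[[-22,   6],
 [236, -36]]
Now row reduce the product.
R2 ← R2 + (118/11)·R1: [0, 312/11]
2 nonzero rows, so rank(CA) = 2.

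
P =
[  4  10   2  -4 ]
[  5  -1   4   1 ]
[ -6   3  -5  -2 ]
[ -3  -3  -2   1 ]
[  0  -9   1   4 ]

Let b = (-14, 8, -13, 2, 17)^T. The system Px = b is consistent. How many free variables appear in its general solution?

Row reduce the augmented matrix [P | b].
R2 ← R2 − (5/4)·R1: [0, -27/2, 3/2, 6, 51/2]
R3 ← R3 + (3/2)·R1: [0, 18, -2, -8, -34]
R4 ← R4 + (3/4)·R1: [0, 9/2, -1/2, -2, -17/2]
R3 ← R3 + (4/3)·R2: [0, 0, 0, 0, 0]
R4 ← R4 + (1/3)·R2: [0, 0, 0, 0, 0]
R5 ← R5 − (2/3)·R2: [0, 0, 0, 0, 0]
The echelon form has 2 nonzero rows, and every pivot lies in the first 4 columns, so rank(P) = rank([P|b]) = 2.
The system is consistent.
Free variables = (unknowns) − (rank) = 4 − 2 = 2.

2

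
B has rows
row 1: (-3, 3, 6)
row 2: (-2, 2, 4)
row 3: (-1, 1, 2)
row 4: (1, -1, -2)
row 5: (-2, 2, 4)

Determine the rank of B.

Row reduce to echelon form.
R2 ← R2 − (2/3)·R1: [0, 0, 0]
R3 ← R3 − (1/3)·R1: [0, 0, 0]
R4 ← R4 + (1/3)·R1: [0, 0, 0]
R5 ← R5 − (2/3)·R1: [0, 0, 0]
Echelon form has 1 nonzero row, so rank(B) = 1.

1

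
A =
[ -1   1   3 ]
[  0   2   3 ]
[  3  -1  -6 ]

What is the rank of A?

2

Row reduce to echelon form.
R3 ← R3 + (3)·R1: [0, 2, 3]
R3 ← R3 − R2: [0, 0, 0]
Echelon form has 2 nonzero rows, so rank(A) = 2.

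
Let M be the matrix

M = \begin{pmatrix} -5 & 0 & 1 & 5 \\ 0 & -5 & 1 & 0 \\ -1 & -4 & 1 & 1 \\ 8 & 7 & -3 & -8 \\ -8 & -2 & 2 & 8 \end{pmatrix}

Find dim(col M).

2

Row reduce to echelon form.
R3 ← R3 − (1/5)·R1: [0, -4, 4/5, 0]
R4 ← R4 + (8/5)·R1: [0, 7, -7/5, 0]
R5 ← R5 − (8/5)·R1: [0, -2, 2/5, 0]
R3 ← R3 − (4/5)·R2: [0, 0, 0, 0]
R4 ← R4 + (7/5)·R2: [0, 0, 0, 0]
R5 ← R5 − (2/5)·R2: [0, 0, 0, 0]
Echelon form has 2 nonzero rows, so rank(M) = 2.
The column space has dimension equal to the rank: 2.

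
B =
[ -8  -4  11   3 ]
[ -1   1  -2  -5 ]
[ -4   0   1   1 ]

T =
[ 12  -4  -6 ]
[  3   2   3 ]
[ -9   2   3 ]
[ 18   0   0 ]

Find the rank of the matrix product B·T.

2

First compute BT:
[[-153,  46,  69],
 [-81,   2,   3],
 [-39,  18,  27]]
Now row reduce the product.
R2 ← R2 − (9/17)·R1: [0, -380/17, -570/17]
R3 ← R3 − (13/51)·R1: [0, 320/51, 160/17]
R3 ← R3 + (16/57)·R2: [0, 0, 0]
2 nonzero rows, so rank(BT) = 2.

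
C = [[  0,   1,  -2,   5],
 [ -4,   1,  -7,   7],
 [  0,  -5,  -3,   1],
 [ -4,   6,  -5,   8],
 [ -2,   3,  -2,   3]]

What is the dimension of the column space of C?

Row reduce to echelon form.
Swap R1 ↔ R2
R4 ← R4 − R1: [0, 5, 2, 1]
R5 ← R5 − (1/2)·R1: [0, 5/2, 3/2, -1/2]
R3 ← R3 + (5)·R2: [0, 0, -13, 26]
R4 ← R4 − (5)·R2: [0, 0, 12, -24]
R5 ← R5 − (5/2)·R2: [0, 0, 13/2, -13]
R4 ← R4 + (12/13)·R3: [0, 0, 0, 0]
R5 ← R5 + (1/2)·R3: [0, 0, 0, 0]
Echelon form has 3 nonzero rows, so rank(C) = 3.
The column space has dimension equal to the rank: 3.

3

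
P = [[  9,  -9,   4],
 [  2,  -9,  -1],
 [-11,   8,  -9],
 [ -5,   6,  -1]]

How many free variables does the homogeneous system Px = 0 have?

0

Row reduce to echelon form.
R2 ← R2 − (2/9)·R1: [0, -7, -17/9]
R3 ← R3 + (11/9)·R1: [0, -3, -37/9]
R4 ← R4 + (5/9)·R1: [0, 1, 11/9]
R3 ← R3 − (3/7)·R2: [0, 0, -208/63]
R4 ← R4 + (1/7)·R2: [0, 0, 20/21]
R4 ← R4 + (15/52)·R3: [0, 0, 0]
3 nonzero rows, so rank(P) = 3.
P has 3 columns; by rank–nullity, nullity = 3 − 3 = 0.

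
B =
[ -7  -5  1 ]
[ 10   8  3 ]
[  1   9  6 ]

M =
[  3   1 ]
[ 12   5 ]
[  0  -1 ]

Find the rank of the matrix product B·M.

2

First compute BM:
[[-81, -33],
 [126,  47],
 [111,  40]]
Now row reduce the product.
R2 ← R2 + (14/9)·R1: [0, -13/3]
R3 ← R3 + (37/27)·R1: [0, -47/9]
R3 ← R3 − (47/39)·R2: [0, 0]
2 nonzero rows, so rank(BM) = 2.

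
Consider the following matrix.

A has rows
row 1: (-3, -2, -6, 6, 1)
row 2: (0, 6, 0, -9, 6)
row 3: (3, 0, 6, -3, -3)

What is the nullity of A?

3

Row reduce to echelon form.
R3 ← R3 + R1: [0, -2, 0, 3, -2]
R3 ← R3 + (1/3)·R2: [0, 0, 0, 0, 0]
2 nonzero rows, so rank(A) = 2.
A has 5 columns; by rank–nullity, nullity = 5 − 2 = 3.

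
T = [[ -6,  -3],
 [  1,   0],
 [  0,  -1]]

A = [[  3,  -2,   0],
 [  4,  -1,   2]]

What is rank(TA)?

First compute TA:
[[-30,  15,  -6],
 [  3,  -2,   0],
 [ -4,   1,  -2]]
Now row reduce the product.
R2 ← R2 + (1/10)·R1: [0, -1/2, -3/5]
R3 ← R3 − (2/15)·R1: [0, -1, -6/5]
R3 ← R3 − (2)·R2: [0, 0, 0]
2 nonzero rows, so rank(TA) = 2.

2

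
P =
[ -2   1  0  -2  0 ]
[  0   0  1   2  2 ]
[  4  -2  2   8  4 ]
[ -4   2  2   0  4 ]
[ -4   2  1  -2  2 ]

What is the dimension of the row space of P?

2

Row reduce to echelon form.
R3 ← R3 + (2)·R1: [0, 0, 2, 4, 4]
R4 ← R4 − (2)·R1: [0, 0, 2, 4, 4]
R5 ← R5 − (2)·R1: [0, 0, 1, 2, 2]
R3 ← R3 − (2)·R2: [0, 0, 0, 0, 0]
R4 ← R4 − (2)·R2: [0, 0, 0, 0, 0]
R5 ← R5 − R2: [0, 0, 0, 0, 0]
Echelon form has 2 nonzero rows, so rank(P) = 2.
The row space has dimension equal to the rank: 2.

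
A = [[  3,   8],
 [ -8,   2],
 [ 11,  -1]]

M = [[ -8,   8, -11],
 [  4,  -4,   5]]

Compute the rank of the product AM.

2

First compute AM:
[[  8,  -8,   7],
 [ 72, -72,  98],
 [-92,  92, -126]]
Now row reduce the product.
R2 ← R2 − (9)·R1: [0, 0, 35]
R3 ← R3 + (23/2)·R1: [0, 0, -91/2]
R3 ← R3 + (13/10)·R2: [0, 0, 0]
2 nonzero rows, so rank(AM) = 2.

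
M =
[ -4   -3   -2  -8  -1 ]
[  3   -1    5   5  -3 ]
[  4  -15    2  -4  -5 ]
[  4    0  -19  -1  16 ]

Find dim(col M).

Row reduce to echelon form.
R2 ← R2 + (3/4)·R1: [0, -13/4, 7/2, -1, -15/4]
R3 ← R3 + R1: [0, -18, 0, -12, -6]
R4 ← R4 + R1: [0, -3, -21, -9, 15]
R3 ← R3 − (72/13)·R2: [0, 0, -252/13, -84/13, 192/13]
R4 ← R4 − (12/13)·R2: [0, 0, -315/13, -105/13, 240/13]
R4 ← R4 − (5/4)·R3: [0, 0, 0, 0, 0]
Echelon form has 3 nonzero rows, so rank(M) = 3.
The column space has dimension equal to the rank: 3.

3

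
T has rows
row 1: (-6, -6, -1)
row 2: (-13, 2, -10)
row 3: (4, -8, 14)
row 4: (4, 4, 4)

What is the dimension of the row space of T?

3

Row reduce to echelon form.
R2 ← R2 − (13/6)·R1: [0, 15, -47/6]
R3 ← R3 + (2/3)·R1: [0, -12, 40/3]
R4 ← R4 + (2/3)·R1: [0, 0, 10/3]
R3 ← R3 + (4/5)·R2: [0, 0, 106/15]
R4 ← R4 − (25/53)·R3: [0, 0, 0]
Echelon form has 3 nonzero rows, so rank(T) = 3.
The row space has dimension equal to the rank: 3.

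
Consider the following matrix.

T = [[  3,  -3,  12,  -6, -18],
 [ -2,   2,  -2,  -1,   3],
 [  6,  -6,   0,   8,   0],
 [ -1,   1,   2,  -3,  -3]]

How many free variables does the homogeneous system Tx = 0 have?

3

Row reduce to echelon form.
R2 ← R2 + (2/3)·R1: [0, 0, 6, -5, -9]
R3 ← R3 − (2)·R1: [0, 0, -24, 20, 36]
R4 ← R4 + (1/3)·R1: [0, 0, 6, -5, -9]
R3 ← R3 + (4)·R2: [0, 0, 0, 0, 0]
R4 ← R4 − R2: [0, 0, 0, 0, 0]
2 nonzero rows, so rank(T) = 2.
T has 5 columns; by rank–nullity, nullity = 5 − 2 = 3.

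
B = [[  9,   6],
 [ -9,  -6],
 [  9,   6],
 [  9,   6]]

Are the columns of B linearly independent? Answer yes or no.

no

Row reduce B to echelon form.
R2 ← R2 + R1: [0, 0]
R3 ← R3 − R1: [0, 0]
R4 ← R4 − R1: [0, 0]
1 pivot among 2 columns.
Only 1 < 2 pivot columns, so the columns are linearly dependent.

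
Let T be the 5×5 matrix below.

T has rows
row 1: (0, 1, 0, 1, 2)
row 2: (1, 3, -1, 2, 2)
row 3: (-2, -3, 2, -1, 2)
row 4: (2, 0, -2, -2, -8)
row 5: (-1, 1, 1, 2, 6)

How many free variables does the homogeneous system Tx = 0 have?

Row reduce to echelon form.
Swap R1 ↔ R2
R3 ← R3 + (2)·R1: [0, 3, 0, 3, 6]
R4 ← R4 − (2)·R1: [0, -6, 0, -6, -12]
R5 ← R5 + R1: [0, 4, 0, 4, 8]
R3 ← R3 − (3)·R2: [0, 0, 0, 0, 0]
R4 ← R4 + (6)·R2: [0, 0, 0, 0, 0]
R5 ← R5 − (4)·R2: [0, 0, 0, 0, 0]
2 nonzero rows, so rank(T) = 2.
T has 5 columns; by rank–nullity, nullity = 5 − 2 = 3.

3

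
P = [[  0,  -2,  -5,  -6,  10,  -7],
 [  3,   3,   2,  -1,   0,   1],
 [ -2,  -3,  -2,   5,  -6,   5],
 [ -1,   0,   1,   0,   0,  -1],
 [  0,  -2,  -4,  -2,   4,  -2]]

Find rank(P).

Row reduce to echelon form.
Swap R1 ↔ R2
R3 ← R3 + (2/3)·R1: [0, -1, -2/3, 13/3, -6, 17/3]
R4 ← R4 + (1/3)·R1: [0, 1, 5/3, -1/3, 0, -2/3]
R3 ← R3 − (1/2)·R2: [0, 0, 11/6, 22/3, -11, 55/6]
R4 ← R4 + (1/2)·R2: [0, 0, -5/6, -10/3, 5, -25/6]
R5 ← R5 − R2: [0, 0, 1, 4, -6, 5]
R4 ← R4 + (5/11)·R3: [0, 0, 0, 0, 0, 0]
R5 ← R5 − (6/11)·R3: [0, 0, 0, 0, 0, 0]
Echelon form has 3 nonzero rows, so rank(P) = 3.

3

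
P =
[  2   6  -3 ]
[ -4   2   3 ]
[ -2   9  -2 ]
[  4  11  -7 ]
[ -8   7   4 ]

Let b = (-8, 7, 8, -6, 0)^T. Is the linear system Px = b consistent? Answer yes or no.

no

Row reduce the augmented matrix [P | b].
R2 ← R2 + (2)·R1: [0, 14, -3, -9]
R3 ← R3 + R1: [0, 15, -5, 0]
R4 ← R4 − (2)·R1: [0, -1, -1, 10]
R5 ← R5 + (4)·R1: [0, 31, -8, -32]
R3 ← R3 − (15/14)·R2: [0, 0, -25/14, 135/14]
R4 ← R4 + (1/14)·R2: [0, 0, -17/14, 131/14]
R5 ← R5 − (31/14)·R2: [0, 0, -19/14, -169/14]
R4 ← R4 − (17/25)·R3: [0, 0, 0, 14/5]
R5 ← R5 − (19/25)·R3: [0, 0, 0, -97/5]
R5 ← R5 + (97/14)·R4: [0, 0, 0, 0]
The echelon form has 4 nonzero rows; the last pivot sits in the augmented column, so rank(P) = 3 but rank([P|b]) = 4.
Since the ranks differ, the system is inconsistent.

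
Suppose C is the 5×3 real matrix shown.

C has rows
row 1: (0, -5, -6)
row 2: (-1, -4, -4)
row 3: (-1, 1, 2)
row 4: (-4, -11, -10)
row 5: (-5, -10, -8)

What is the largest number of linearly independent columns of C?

Row reduce to echelon form.
Swap R1 ↔ R2
R3 ← R3 − R1: [0, 5, 6]
R4 ← R4 − (4)·R1: [0, 5, 6]
R5 ← R5 − (5)·R1: [0, 10, 12]
R3 ← R3 + R2: [0, 0, 0]
R4 ← R4 + R2: [0, 0, 0]
R5 ← R5 + (2)·R2: [0, 0, 0]
Echelon form has 2 nonzero rows, so rank(C) = 2.
The rank gives the maximum number of linearly independent columns: 2.

2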